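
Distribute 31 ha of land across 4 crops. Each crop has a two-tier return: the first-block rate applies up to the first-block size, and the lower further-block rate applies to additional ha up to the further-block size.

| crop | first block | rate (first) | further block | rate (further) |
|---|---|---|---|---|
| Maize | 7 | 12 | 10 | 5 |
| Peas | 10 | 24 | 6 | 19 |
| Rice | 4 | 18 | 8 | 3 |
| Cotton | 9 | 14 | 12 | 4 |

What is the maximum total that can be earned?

Rank every tier by rate: Peas/first 24 > Peas/second 19 > Rice/first 18 > Cotton/first 14 > Maize/first 12 > Maize/second 5 > Cotton/second 4 > Rice/second 3.
Peas/first (24): +10 → 21 left.
Peas/second (19): +6 → 15 left.
Rice/first (18): +4 → 11 left.
Cotton/first (14): +9 → 2 left.
Maize/first: +2 of 7 at 12; pool empty.
Total = 24×10 + 19×6 + 18×4 + 14×9 + 12×2 = 576.

576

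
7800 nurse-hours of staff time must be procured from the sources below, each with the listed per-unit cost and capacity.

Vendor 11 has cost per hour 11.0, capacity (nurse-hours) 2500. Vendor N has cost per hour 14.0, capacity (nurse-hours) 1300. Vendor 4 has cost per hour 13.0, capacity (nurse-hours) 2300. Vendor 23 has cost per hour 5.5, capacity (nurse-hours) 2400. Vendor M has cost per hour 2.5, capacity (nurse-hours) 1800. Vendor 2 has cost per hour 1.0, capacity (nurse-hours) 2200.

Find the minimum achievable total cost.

Use sources in increasing cost order.
Vendor 2 (1.0): use full 2200 ; 5600 nurse-hours to go.
Vendor M (2.5): use full 1800 ; 3800 nurse-hours to go.
Vendor 23 at 5.5: take all 2400 nurse-hours ; 1400 still needed.
Vendor 11 at 11.0: take 1400 of its 2500 ; requirement met.
Vendor 4, Vendor N: unused.
Cost = 2200×1.0 + 1800×2.5 + 2400×5.5 + 1400×11.0 = 35300.

35300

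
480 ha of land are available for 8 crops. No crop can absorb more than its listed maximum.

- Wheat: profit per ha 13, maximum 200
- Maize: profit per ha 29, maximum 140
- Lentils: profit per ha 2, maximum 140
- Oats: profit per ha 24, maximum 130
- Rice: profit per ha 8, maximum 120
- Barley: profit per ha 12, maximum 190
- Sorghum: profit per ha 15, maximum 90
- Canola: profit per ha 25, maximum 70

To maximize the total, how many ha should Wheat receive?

50

Order the crops by profit per ha: Maize 29 > Canola 25 > Oats 24 > Sorghum 15 > Wheat 13 > Barley 12 > Rice 8 > Lentils 2.
Maize: +140 to 140 (cap) — 340 left.
Canola takes 70 to reach its cap of 70 — 270 left.
Give Oats 130 to hit its cap of 130 — 140 left.
Give Sorghum 90 to hit its cap of 90 — 50 left.
Wheat: +50 (room for 200) → 50. Pool exhausted.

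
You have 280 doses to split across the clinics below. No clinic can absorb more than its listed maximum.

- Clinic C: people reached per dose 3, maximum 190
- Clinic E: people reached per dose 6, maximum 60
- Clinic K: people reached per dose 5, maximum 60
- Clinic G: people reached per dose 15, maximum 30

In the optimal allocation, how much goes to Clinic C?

130

Highest people reached per dose first: Clinic G 15 > Clinic E 6 > Clinic K 5 > Clinic C 3.
Clinic G takes 30 to reach its cap of 30 ; 250 left.
Give Clinic E 60 to hit its cap of 60 ; 190 left.
Clinic K takes 60 to reach its cap of 60 ; 130 left.
Only 130 left; Clinic C takes them to reach 130.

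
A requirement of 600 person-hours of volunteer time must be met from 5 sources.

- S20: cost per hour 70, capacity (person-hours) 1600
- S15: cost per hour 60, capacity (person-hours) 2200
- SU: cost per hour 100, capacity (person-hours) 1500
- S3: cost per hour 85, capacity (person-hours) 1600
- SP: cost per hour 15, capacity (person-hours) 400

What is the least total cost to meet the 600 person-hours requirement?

Cheapest first:
Take 400 from SP at 15 → need 200 more.
S15 at 60: take 200 of its 2200 → requirement met.
S20, S3, SU: unused.
Cost = 400×15 + 200×60 = 18000.

18000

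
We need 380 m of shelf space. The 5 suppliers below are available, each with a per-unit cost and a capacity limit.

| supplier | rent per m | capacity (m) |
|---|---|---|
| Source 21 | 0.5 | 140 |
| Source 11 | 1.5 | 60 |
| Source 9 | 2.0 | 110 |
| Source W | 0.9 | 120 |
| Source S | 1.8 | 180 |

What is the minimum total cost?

Use suppliers in increasing cost order.
Source 21 at 0.5: take all 140 m ; 240 still needed.
Source W at 0.9: take all 120 m ; 120 still needed.
Take 60 from Source 11 at 1.5 ; need 60 more.
Source S at 1.8: take 60 of its 180 ; requirement met.
Source 9: unused.
Cost = 140×0.5 + 120×0.9 + 60×1.5 + 60×1.8 = 376.

376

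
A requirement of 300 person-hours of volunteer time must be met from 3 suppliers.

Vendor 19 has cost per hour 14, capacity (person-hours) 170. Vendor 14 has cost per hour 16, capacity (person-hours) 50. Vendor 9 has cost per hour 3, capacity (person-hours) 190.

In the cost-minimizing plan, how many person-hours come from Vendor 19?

Cheapest first:
Vendor 9 (3): use full 190 → 110 person-hours to go.
Vendor 19 (14): take the remaining 110 → done.
Vendor 14: unused.

110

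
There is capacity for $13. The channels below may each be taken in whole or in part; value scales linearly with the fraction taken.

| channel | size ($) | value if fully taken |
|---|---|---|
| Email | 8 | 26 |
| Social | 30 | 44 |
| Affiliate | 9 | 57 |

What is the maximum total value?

Sort by value density: Affiliate 57/9≈6.33, Email 26/8≈3.25, Social 44/30≈1.47.
Affiliate: take in full, 9 $ for value 57 — 4 left.
4 $ left: a 4/8 share of Email gives 26×4/8 = 13.
Total value = 70.

70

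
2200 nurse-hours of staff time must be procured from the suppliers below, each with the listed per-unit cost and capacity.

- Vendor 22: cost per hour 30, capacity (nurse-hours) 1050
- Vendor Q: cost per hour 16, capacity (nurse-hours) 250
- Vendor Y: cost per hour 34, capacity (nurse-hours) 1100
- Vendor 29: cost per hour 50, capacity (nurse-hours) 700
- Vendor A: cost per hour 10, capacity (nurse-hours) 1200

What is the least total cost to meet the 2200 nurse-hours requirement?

Use suppliers in increasing cost order.
Vendor A (10): use full 1200 → 1000 nurse-hours to go.
Vendor Q (16): use full 250 → 750 nurse-hours to go.
Take 750 from Vendor 22 at 30 to finish.
Vendor Y, Vendor 29: unused.
Cost = 1200×10 + 250×16 + 750×30 = 38500.

38500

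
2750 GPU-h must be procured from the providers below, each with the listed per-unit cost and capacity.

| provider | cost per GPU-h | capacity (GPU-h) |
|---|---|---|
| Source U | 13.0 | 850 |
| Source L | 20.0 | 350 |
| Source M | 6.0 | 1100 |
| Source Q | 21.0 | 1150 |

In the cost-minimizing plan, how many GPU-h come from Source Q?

450

Fill from the cheapest provider first.
Source M (6.0): use full 1100 ; 1650 GPU-h to go.
Source U (13.0): use full 850 ; 800 GPU-h to go.
Source L (20.0): use full 350 ; 450 GPU-h to go.
Take 450 from Source Q at 21.0 to finish.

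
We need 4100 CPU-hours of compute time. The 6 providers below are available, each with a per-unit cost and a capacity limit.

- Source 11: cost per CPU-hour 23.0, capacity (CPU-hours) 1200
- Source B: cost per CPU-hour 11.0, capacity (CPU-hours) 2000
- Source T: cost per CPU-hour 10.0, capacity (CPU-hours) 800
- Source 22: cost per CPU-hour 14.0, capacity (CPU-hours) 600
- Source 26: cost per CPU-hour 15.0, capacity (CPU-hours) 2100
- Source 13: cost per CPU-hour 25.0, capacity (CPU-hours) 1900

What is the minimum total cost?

Fill from the cheapest provider first.
Take 800 from Source T at 10.0 → need 3300 more.
Source B (11.0): use full 2000 → 1300 CPU-hours to go.
Source 22 at 14.0: take all 600 CPU-hours → 700 still needed.
Source 26 (15.0): take the remaining 700 → done.
Source 11, Source 13: unused.
Cost = 800×10.0 + 2000×11.0 + 600×14.0 + 700×15.0 = 48900.

48900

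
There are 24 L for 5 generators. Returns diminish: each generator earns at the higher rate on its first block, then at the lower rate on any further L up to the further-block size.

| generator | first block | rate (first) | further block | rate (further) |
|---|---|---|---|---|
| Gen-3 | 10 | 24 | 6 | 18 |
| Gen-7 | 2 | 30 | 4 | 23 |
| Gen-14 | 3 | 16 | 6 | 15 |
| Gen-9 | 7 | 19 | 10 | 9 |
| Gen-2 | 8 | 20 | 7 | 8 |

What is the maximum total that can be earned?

552

Treat each block as its own option and order by rate: Gen-7/tier1 30 > Gen-3/tier1 24 > Gen-7/tier2 23 > Gen-2/tier1 20 > Gen-9/tier1 19 > Gen-3/tier2 18 > Gen-14/tier1 16 > Gen-14/tier2 15 > Gen-9/tier2 9 > Gen-2/tier2 8.
Gen-7/tier1 (30): +2 → 22 left.
Fill Gen-3 tier1 block (10 at 24) → 12 left.
Fill Gen-7 tier2 block (4 at 23) → 8 left.
Gen-2/tier1 (20): +8 → 0 left.
Total = 30×2 + 24×10 + 23×4 + 20×8 = 552.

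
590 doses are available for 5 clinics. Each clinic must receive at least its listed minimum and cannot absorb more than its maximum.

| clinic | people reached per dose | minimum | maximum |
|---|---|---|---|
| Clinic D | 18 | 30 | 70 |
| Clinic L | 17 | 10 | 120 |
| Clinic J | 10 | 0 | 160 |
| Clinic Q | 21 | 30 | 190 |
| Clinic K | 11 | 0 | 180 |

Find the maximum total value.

9570

Meeting every minimum uses 30+10+0+30+0 = 70 doses, leaving 520.
Order the clinics by people reached per dose: Clinic Q 21 > Clinic D 18 > Clinic L 17 > Clinic K 11 > Clinic J 10.
Clinic Q takes 160 more to reach its cap of 190 — 360 left.
Clinic D takes 40 more to reach its cap of 70 — 320 left.
Clinic L takes 110 more to reach its cap of 120 — 210 left.
Clinic K takes 180 more to reach its cap of 180 — 30 left.
Clinic J: +30 (room for 160) → 30. Pool exhausted.
Total = 18×70 + 17×120 + 10×30 + 21×190 + 11×180 = 9570.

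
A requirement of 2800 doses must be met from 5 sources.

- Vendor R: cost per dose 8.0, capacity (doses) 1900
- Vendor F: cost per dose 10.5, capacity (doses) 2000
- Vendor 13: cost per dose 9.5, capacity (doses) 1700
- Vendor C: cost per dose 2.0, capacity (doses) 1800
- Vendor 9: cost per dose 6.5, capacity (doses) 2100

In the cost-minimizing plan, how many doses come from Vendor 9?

Use sources in increasing cost order.
Vendor C at 2.0: take all 1800 doses — 1000 still needed.
Vendor 9 at 6.5: take 1000 of its 2100 — requirement met.
Vendor R, Vendor 13, Vendor F: unused.

1000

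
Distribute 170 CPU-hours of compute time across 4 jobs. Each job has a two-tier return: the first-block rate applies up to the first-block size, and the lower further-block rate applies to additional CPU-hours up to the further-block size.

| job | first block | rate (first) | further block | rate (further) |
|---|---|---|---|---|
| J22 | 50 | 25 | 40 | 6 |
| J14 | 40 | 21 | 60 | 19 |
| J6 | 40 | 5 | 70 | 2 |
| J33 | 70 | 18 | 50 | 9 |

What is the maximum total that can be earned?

3590

Treat each block as its own option and order by rate: J22/first 25 > J14/first 21 > J14/second 19 > J33/first 18 > J33/second 9 > J22/second 6 > J6/first 5 > J6/second 2.
J22 first at 25: fill all 50 ; 120 left.
J14/first (21): +40 ; 80 left.
J14/second (19): +60 ; 20 left.
J33/first: +20 of 70 at 18; pool empty.
Total = 25×50 + 21×40 + 19×60 + 18×20 = 3590.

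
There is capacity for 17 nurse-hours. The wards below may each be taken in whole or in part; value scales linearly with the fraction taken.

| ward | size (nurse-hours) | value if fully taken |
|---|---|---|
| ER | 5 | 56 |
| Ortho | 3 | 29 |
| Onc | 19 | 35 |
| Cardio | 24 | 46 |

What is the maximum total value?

Rank by value-to-size ratio: ER 56/5≈11.2, Ortho 29/3≈9.67, Cardio 46/24≈1.92, Onc 35/19≈1.84.
Take all of ER (5 nurse-hours, value 56) → 12 nurse-hours left.
Take all of Ortho (3 nurse-hours, value 29) → 9 nurse-hours left.
Fill the last 9 nurse-hours with part of Cardio: 9/24 of it earns 17.25.
Total value = 102.25.

102.25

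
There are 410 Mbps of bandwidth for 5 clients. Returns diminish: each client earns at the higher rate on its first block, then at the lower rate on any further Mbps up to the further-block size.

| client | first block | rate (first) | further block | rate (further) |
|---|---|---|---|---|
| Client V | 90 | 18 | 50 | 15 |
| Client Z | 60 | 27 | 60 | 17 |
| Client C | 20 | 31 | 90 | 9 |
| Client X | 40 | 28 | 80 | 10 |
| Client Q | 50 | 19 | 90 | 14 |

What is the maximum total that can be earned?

Rank every tier by rate: Client C/tier1 31 > Client X/tier1 28 > Client Z/tier1 27 > Client Q/tier1 19 > Client V/tier1 18 > Client Z/tier2 17 > Client V/tier2 15 > Client Q/tier2 14 > Client X/tier2 10 > Client C/tier2 9.
Client C/tier1 (31): +20 → 390 left.
Client X/tier1 (28): +40 → 350 left.
Client Z/tier1 (27): +60 → 290 left.
Client Q tier1 at 19: fill all 50 → 240 left.
Fill Client V tier1 block (90 at 18) → 150 left.
Client Z tier2 at 17: fill all 60 → 90 left.
Client V tier2 at 15: fill all 50 → 40 left.
Client Q/tier2: +40 of 90 at 14; pool empty.
Total = 31×20 + 28×40 + 27×60 + 19×50 + 18×90 + 17×60 + 15×50 + 14×40 = 8260.

8260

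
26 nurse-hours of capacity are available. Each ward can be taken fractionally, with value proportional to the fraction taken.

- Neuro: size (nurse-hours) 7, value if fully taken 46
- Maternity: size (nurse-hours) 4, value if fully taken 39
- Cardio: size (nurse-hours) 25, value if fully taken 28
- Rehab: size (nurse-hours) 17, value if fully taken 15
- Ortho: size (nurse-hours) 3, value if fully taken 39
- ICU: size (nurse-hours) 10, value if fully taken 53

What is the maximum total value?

179.24

Rank by value-to-size ratio: Ortho 39/3≈13, Maternity 39/4≈9.75, Neuro 46/7≈6.57, ICU 53/10≈5.3, Cardio 28/25≈1.12, Rehab 15/17≈0.882.
All 3 nurse-hours of Ortho fit (value 39) — 23 remain.
All 4 nurse-hours of Maternity fit (value 39) — 19 remain.
All 7 nurse-hours of Neuro fit (value 46) — 12 remain.
ICU: take in full, 10 nurse-hours for value 53 — 2 left.
Only 2 nurse-hours remain; take 2/25 of Cardio for value 28×2/25 = 2.24.
Total value = 179.24.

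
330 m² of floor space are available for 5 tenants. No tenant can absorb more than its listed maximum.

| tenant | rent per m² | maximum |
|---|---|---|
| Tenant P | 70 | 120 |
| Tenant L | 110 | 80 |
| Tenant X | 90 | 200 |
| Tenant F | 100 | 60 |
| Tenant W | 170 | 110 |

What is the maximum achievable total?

Rank by rent per m²: Tenant W 170 > Tenant L 110 > Tenant F 100 > Tenant X 90 > Tenant P 70.
Tenant W: +110 to 110 (cap) — 220 left.
Give Tenant L 80 to hit its cap of 80 — 140 left.
Give Tenant F 60 to hit its cap of 60 — 80 left.
Tenant X has room for 200 but only 80 remain, so it gets 80.
Total = 110×80 + 90×80 + 100×60 + 170×110 = 40700.

40700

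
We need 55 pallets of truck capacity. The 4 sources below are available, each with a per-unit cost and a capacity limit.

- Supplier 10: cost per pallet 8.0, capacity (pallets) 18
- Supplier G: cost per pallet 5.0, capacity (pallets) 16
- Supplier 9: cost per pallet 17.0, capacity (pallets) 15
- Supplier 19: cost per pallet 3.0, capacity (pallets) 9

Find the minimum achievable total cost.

455

Use sources in increasing cost order.
Take 9 from Supplier 19 at 3.0 — need 46 more.
Supplier G (5.0): use full 16 — 30 pallets to go.
Supplier 10 (8.0): use full 18 — 12 pallets to go.
Supplier 9 (17.0): take the remaining 12 — done.
Cost = 9×3.0 + 16×5.0 + 18×8.0 + 12×17.0 = 455.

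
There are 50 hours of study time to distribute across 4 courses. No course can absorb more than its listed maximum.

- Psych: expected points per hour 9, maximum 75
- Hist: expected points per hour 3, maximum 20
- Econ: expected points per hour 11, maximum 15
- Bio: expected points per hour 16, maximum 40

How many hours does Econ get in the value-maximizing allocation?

Order the courses by expected points per hour: Bio 16 > Econ 11 > Psych 9 > Hist 3.
Bio: +40 to 40 (cap) — 10 left.
Only 10 left; Econ takes them to reach 10.

10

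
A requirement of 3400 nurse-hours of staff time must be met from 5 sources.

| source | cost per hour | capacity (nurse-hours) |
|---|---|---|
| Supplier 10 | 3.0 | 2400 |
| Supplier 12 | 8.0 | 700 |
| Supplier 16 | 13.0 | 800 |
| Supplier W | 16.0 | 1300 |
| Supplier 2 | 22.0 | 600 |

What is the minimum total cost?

16700

Use sources in increasing cost order.
Supplier 10 (3.0): use full 2400 → 1000 nurse-hours to go.
Take 700 from Supplier 12 at 8.0 → need 300 more.
Supplier 16 (13.0): take the remaining 300 → done.
Supplier W, Supplier 2: unused.
Cost = 2400×3.0 + 700×8.0 + 300×13.0 = 16700.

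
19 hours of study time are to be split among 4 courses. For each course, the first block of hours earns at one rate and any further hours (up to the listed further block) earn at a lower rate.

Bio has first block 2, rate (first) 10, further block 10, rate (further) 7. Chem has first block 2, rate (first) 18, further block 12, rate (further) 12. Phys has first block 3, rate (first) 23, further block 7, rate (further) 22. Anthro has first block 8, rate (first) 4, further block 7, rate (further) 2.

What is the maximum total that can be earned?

Treat each block as its own option and order by rate: Phys/tier1 23 > Phys/tier2 22 > Chem/tier1 18 > Chem/tier2 12 > Bio/tier1 10 > Bio/tier2 7 > Anthro/tier1 4 > Anthro/tier2 2.
Phys/tier1 (23): +3 — 16 left.
Phys tier2 at 22: fill all 7 — 9 left.
Fill Chem tier1 block (2 at 18) — 7 left.
7 remain; put them into Chem tier2 at 12.
Total = 23×3 + 22×7 + 18×2 + 12×7 = 343.

343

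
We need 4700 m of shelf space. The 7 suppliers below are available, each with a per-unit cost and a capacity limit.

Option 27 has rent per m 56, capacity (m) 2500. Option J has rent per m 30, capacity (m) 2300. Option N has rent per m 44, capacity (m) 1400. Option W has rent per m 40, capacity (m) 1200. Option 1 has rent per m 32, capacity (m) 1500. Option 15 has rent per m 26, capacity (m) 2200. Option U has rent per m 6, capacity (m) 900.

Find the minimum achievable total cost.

Use suppliers in increasing cost order.
Option U (6): use full 900 → 3800 m to go.
Option 15 (26): use full 2200 → 1600 m to go.
Option J at 30: take 1600 of its 2300 → requirement met.
Option 1, Option W, Option N, Option 27: unused.
Cost = 900×6 + 2200×26 + 1600×30 = 110600.

110600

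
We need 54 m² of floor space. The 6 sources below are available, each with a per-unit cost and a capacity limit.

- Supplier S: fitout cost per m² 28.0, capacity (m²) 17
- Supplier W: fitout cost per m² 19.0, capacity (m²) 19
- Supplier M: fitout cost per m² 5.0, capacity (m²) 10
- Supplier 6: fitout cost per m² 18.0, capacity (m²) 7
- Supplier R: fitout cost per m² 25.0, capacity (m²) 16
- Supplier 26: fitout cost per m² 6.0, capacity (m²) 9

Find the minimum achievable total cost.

816

Cheapest first:
Supplier M at 5.0: take all 10 m² ; 44 still needed.
Take 9 from Supplier 26 at 6.0 ; need 35 more.
Supplier 6 (18.0): use full 7 ; 28 m² to go.
Take 19 from Supplier W at 19.0 ; need 9 more.
Supplier R at 25.0: take 9 of its 16 ; requirement met.
Supplier S: unused.
Cost = 10×5.0 + 9×6.0 + 7×18.0 + 19×19.0 + 9×25.0 = 816.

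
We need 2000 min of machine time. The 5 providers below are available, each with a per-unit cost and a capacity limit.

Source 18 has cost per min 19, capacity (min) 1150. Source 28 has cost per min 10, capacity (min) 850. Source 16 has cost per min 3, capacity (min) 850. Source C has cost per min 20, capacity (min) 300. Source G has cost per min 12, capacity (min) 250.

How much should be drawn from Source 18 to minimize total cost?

50

Cheapest first:
Source 16 (3): use full 850 → 1150 min to go.
Source 28 (10): use full 850 → 300 min to go.
Take 250 from Source G at 12 → need 50 more.
Source 18 at 19: take 50 of its 1150 → requirement met.
Source C: unused.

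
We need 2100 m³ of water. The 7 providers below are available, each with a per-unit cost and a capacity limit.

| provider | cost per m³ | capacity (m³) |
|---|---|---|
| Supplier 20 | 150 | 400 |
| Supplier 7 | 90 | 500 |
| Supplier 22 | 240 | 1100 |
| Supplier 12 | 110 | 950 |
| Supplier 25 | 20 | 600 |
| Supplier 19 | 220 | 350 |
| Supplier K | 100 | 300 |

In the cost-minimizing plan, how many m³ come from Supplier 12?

Fill from the cheapest provider first.
Take 600 from Supplier 25 at 20 — need 1500 more.
Supplier 7 at 90: take all 500 m³ — 1000 still needed.
Supplier K at 100: take all 300 m³ — 700 still needed.
Take 700 from Supplier 12 at 110 to finish.
Supplier 20, Supplier 19, Supplier 22: unused.

700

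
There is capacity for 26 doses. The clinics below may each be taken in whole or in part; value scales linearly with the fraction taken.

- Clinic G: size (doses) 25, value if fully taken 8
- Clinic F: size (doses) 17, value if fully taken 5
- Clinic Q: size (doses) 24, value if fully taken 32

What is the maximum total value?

Best value per unit of size first: Clinic Q 32/24≈1.33, Clinic G 8/25≈0.32, Clinic F 5/17≈0.294.
Take all of Clinic Q (24 doses, value 32) → 2 doses left.
2 doses left: a 2/25 share of Clinic G gives 8×2/25 = 0.64.
Total value = 32.64.

32.64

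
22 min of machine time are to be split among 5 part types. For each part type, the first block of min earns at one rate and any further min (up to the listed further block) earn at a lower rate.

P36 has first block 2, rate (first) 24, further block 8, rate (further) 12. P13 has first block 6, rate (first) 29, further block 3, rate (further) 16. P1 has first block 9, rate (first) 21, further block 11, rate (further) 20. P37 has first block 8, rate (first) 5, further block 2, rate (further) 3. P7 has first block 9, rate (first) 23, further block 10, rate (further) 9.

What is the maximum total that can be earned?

Treat each block as its own option and order by rate: P13/T1 29 > P36/T1 24 > P7/T1 23 > P1/T1 21 > P1/T2 20 > P13/T2 16 > P36/T2 12 > P7/T2 9 > P37/T1 5 > P37/T2 3.
Fill P13 T1 block (6 at 29) ; 16 left.
P36/T1 (24): +2 ; 14 left.
P7 T1 at 23: fill all 9 ; 5 left.
P1/T1: +5 of 9 at 21; pool empty.
Total = 29×6 + 24×2 + 23×9 + 21×5 = 534.

534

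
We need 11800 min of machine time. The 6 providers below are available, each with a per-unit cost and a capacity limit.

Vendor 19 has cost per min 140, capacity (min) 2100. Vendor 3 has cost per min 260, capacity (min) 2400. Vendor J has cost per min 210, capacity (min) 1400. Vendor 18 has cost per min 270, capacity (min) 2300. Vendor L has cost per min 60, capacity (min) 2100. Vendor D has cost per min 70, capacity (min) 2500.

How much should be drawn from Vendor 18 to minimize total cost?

Fill from the cheapest provider first.
Vendor L (60): use full 2100 → 9700 min to go.
Vendor D at 70: take all 2500 min → 7200 still needed.
Vendor 19 at 140: take all 2100 min → 5100 still needed.
Vendor J (210): use full 1400 → 3700 min to go.
Take 2400 from Vendor 3 at 260 → need 1300 more.
Vendor 18 at 270: take 1300 of its 2300 → requirement met.

1300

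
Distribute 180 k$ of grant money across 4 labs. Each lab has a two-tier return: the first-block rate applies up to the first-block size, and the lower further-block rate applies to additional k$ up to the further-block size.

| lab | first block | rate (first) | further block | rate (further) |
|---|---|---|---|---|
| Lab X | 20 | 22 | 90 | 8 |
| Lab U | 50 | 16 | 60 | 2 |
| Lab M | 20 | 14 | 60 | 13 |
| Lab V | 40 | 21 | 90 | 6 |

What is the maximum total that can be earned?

Treat each block as its own option and order by rate: Lab X/T1 22 > Lab V/T1 21 > Lab U/T1 16 > Lab M/T1 14 > Lab M/T2 13 > Lab X/T2 8 > Lab V/T2 6 > Lab U/T2 2.
Fill Lab X T1 block (20 at 22) — 160 left.
Lab V/T1 (21): +40 — 120 left.
Lab U T1 at 16: fill all 50 — 70 left.
Fill Lab M T1 block (20 at 14) — 50 left.
Lab M T2 at 13: only 50 left, fill 50.
Total = 22×20 + 21×40 + 16×50 + 14×20 + 13×50 = 3010.

3010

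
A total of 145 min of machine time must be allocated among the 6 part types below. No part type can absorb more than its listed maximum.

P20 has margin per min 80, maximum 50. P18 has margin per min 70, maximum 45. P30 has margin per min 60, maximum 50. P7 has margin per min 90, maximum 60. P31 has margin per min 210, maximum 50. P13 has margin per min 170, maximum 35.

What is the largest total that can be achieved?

Highest margin per min first: P31 210 > P13 170 > P7 90 > P20 80 > P18 70 > P30 60.
P31: +50 to 50 (cap) — 95 left.
P13: +35 to 35 (cap) — 60 left.
P7 takes 60 to reach its cap of 60 — 0 left.
Total = 90×60 + 210×50 + 170×35 = 21850.

21850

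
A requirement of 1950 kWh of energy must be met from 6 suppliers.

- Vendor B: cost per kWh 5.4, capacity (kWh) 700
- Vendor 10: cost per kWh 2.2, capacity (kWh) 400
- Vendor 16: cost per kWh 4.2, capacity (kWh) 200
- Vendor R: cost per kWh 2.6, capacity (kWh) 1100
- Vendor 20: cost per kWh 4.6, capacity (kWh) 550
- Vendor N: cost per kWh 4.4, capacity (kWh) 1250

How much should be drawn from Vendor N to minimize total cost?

250

Cheapest first:
Vendor 10 at 2.2: take all 400 kWh — 1550 still needed.
Take 1100 from Vendor R at 2.6 — need 450 more.
Vendor 16 at 4.2: take all 200 kWh — 250 still needed.
Take 250 from Vendor N at 4.4 to finish.
Vendor 20, Vendor B: unused.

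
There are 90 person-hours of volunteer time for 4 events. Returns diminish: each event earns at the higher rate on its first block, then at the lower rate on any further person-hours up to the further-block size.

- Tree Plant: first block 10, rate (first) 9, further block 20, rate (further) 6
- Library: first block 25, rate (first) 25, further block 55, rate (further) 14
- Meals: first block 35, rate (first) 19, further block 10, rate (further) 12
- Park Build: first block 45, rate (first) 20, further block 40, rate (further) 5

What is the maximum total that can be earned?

Rank every tier by rate: Library/tier1 25 > Park Build/tier1 20 > Meals/tier1 19 > Library/tier2 14 > Meals/tier2 12 > Tree Plant/tier1 9 > Tree Plant/tier2 6 > Park Build/tier2 5.
Library/tier1 (25): +25 ; 65 left.
Park Build tier1 at 20: fill all 45 ; 20 left.
Meals tier1 at 19: only 20 left, fill 20.
Total = 25×25 + 20×45 + 19×20 = 1905.

1905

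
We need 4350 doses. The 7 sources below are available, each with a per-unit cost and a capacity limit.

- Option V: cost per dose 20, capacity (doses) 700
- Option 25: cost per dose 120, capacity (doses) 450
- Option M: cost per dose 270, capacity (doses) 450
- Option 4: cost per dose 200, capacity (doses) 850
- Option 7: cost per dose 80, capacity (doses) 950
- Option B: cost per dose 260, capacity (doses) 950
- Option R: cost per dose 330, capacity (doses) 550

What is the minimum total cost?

682500

Use sources in increasing cost order.
Option V (20): use full 700 ; 3650 doses to go.
Option 7 at 80: take all 950 doses ; 2700 still needed.
Option 25 (120): use full 450 ; 2250 doses to go.
Take 850 from Option 4 at 200 ; need 1400 more.
Option B at 260: take all 950 doses ; 450 still needed.
Take 450 from Option M at 270 ; need 0 more.
Option R: unused.
Cost = 700×20 + 950×80 + 450×120 + 850×200 + 950×260 + 450×270 = 682500.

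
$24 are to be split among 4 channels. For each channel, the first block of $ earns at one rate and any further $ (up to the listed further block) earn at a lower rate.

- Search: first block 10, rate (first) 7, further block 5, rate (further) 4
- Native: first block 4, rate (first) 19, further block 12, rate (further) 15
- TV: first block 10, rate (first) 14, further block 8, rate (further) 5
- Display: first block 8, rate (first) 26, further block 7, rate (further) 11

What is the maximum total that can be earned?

464

Treat each block as its own option and order by rate: Display/T1 26 > Native/T1 19 > Native/T2 15 > TV/T1 14 > Display/T2 11 > Search/T1 7 > TV/T2 5 > Search/T2 4.
Display/T1 (26): +8 ; 16 left.
Native T1 at 19: fill all 4 ; 12 left.
Native T2 at 15: fill all 12 ; 0 left.
Total = 26×8 + 19×4 + 15×12 = 464.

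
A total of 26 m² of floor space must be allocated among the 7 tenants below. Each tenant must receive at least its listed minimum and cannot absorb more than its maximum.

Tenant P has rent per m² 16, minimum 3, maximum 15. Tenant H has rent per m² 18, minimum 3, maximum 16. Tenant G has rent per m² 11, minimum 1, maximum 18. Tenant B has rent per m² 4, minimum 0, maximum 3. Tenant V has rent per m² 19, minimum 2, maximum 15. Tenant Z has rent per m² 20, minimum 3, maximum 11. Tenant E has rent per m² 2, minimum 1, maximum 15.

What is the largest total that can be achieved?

468

Meeting every minimum uses 3+3+1+0+2+3+1 = 13 m², leaving 13.
Highest rent per m² first: Tenant Z 20 > Tenant V 19 > Tenant H 18 > Tenant P 16 > Tenant G 11 > Tenant B 4 > Tenant E 2.
Tenant Z takes 8 more to reach its cap of 11 — 5 left.
Tenant V: +5 (room for 13) → 7. Pool exhausted.
Total = 16×3 + 18×3 + 11×1 + 19×7 + 20×11 + 2×1 = 468.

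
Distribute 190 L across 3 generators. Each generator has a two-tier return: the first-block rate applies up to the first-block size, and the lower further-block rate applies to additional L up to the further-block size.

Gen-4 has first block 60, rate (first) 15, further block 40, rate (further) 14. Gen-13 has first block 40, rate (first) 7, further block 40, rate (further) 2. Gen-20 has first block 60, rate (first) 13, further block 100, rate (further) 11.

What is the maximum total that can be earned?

Treat each block as its own option and order by rate: Gen-4/tier1 15 > Gen-4/tier2 14 > Gen-20/tier1 13 > Gen-20/tier2 11 > Gen-13/tier1 7 > Gen-13/tier2 2.
Gen-4 tier1 at 15: fill all 60 → 130 left.
Gen-4/tier2 (14): +40 → 90 left.
Gen-20/tier1 (13): +60 → 30 left.
30 remain; put them into Gen-20 tier2 at 11.
Total = 15×60 + 14×40 + 13×60 + 11×30 = 2570.

2570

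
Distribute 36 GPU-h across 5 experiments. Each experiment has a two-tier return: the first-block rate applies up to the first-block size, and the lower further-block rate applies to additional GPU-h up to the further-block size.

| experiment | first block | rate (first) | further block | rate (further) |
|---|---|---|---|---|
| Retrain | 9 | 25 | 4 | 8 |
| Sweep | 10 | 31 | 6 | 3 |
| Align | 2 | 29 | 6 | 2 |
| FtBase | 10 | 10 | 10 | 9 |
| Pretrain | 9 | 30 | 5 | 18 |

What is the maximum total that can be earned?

Order all 10 blocks by rate: Sweep/tier1 31 > Pretrain/tier1 30 > Align/tier1 29 > Retrain/tier1 25 > Pretrain/tier2 18 > FtBase/tier1 10 > FtBase/tier2 9 > Retrain/tier2 8 > Sweep/tier2 3 > Align/tier2 2.
Sweep/tier1 (31): +10 ; 26 left.
Fill Pretrain tier1 block (9 at 30) ; 17 left.
Fill Align tier1 block (2 at 29) ; 15 left.
Retrain tier1 at 25: fill all 9 ; 6 left.
Pretrain/tier2 (18): +5 ; 1 left.
1 remain; put them into FtBase tier1 at 10.
Total = 31×10 + 30×9 + 29×2 + 25×9 + 18×5 + 10×1 = 963.

963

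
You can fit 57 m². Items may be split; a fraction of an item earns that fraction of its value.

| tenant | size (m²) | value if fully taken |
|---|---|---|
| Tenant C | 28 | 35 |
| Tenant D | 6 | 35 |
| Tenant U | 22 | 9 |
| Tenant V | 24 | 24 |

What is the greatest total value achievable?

93

Best value per unit of size first: Tenant D 35/6≈5.83, Tenant C 35/28≈1.25, Tenant V 24/24≈1, Tenant U 9/22≈0.409.
All 6 m² of Tenant D fit (value 35) ; 51 remain.
Take all of Tenant C (28 m², value 35) ; 23 m² left.
23 m² left: a 23/24 share of Tenant V gives 24×23/24 = 23.
Total value = 93.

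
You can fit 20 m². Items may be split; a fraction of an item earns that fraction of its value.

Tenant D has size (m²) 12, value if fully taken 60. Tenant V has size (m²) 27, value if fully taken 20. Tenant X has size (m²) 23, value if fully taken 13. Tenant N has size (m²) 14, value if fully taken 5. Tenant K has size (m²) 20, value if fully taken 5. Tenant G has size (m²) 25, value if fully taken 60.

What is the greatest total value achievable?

Sort by value density: Tenant D 60/12≈5, Tenant G 60/25≈2.4, Tenant V 20/27≈0.741, Tenant X 13/23≈0.565, Tenant N 5/14≈0.357, Tenant K 5/20≈0.25.
Take all of Tenant D (12 m², value 60) — 8 m² left.
Fill the last 8 m² with part of Tenant G: 8/25 of it earns 19.2.
Total value = 79.2.

79.2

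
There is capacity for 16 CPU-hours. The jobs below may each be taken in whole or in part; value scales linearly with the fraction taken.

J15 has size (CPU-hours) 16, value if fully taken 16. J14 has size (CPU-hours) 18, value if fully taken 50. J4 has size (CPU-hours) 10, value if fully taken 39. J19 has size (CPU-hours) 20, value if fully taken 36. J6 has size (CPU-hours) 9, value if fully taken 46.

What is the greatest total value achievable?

Rank by value-to-size ratio: J6 46/9≈5.11, J4 39/10≈3.9, J14 50/18≈2.78, J19 36/20≈1.8, J15 16/16≈1.
All 9 CPU-hours of J6 fit (value 46) — 7 remain.
7 CPU-hours left: a 7/10 share of J4 gives 39×7/10 = 27.3.
Total value = 73.3.

73.3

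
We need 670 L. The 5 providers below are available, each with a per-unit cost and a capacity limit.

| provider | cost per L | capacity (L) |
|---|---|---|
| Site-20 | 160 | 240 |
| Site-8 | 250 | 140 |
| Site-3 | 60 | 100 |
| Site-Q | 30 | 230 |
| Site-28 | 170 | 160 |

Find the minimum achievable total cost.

68300

Use providers in increasing cost order.
Site-Q (30): use full 230 ; 440 L to go.
Site-3 at 60: take all 100 L ; 340 still needed.
Site-20 at 160: take all 240 L ; 100 still needed.
Site-28 at 170: take 100 of its 160 ; requirement met.
Site-8: unused.
Cost = 230×30 + 100×60 + 240×160 + 100×170 = 68300.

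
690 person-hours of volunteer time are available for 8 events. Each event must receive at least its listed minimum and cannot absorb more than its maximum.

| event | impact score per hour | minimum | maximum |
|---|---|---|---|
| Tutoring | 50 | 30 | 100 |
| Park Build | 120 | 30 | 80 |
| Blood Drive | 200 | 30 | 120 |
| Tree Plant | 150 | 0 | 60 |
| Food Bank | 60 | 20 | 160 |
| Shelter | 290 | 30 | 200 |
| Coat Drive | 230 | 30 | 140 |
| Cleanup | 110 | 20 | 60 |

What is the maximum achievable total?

Meeting every minimum uses 30+30+30+0+20+30+30+20 = 190 person-hours, leaving 500.
Order the events by impact score per hour: Shelter 290 > Coat Drive 230 > Blood Drive 200 > Tree Plant 150 > Park Build 120 > Cleanup 110 > Food Bank 60 > Tutoring 50.
Shelter takes 170 more to reach its cap of 200 → 330 left.
Coat Drive: +110 to 140 (cap) → 220 left.
Give Blood Drive 90 more to hit its cap of 120 → 130 left.
Tree Plant: +60 to 60 (cap) → 70 left.
Park Build: +50 to 80 (cap) → 20 left.
Cleanup: +20 (room for 40) → 40. Pool exhausted.
Total = 50×30 + 120×80 + 200×120 + 150×60 + 60×20 + 290×200 + 230×140 + 110×40 = 139900.

139900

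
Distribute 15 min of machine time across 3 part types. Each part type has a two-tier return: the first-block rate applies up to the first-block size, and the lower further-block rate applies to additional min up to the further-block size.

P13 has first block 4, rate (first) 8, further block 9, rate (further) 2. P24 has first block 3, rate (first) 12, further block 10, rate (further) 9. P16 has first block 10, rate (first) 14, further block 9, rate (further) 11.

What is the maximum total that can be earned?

Rank every tier by rate: P16/first 14 > P24/first 12 > P16/second 11 > P24/second 9 > P13/first 8 > P13/second 2.
P16 first at 14: fill all 10 → 5 left.
Fill P24 first block (3 at 12) → 2 left.
P16/second: +2 of 9 at 11; pool empty.
Total = 14×10 + 12×3 + 11×2 = 198.

198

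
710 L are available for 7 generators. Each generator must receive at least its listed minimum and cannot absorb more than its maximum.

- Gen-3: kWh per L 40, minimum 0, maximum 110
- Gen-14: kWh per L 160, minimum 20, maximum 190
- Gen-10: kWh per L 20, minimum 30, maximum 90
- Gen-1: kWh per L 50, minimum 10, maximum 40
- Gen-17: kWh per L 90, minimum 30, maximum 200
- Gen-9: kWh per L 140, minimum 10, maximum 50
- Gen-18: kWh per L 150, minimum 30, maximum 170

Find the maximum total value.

Meeting every minimum uses 0+20+30+10+30+10+30 = 130 L, leaving 580.
Order the generators by kWh per L: Gen-14 160 > Gen-18 150 > Gen-9 140 > Gen-17 90 > Gen-1 50 > Gen-3 40 > Gen-10 20.
Gen-14 takes 170 more to reach its cap of 190 ; 410 left.
Give Gen-18 140 more to hit its cap of 170 ; 270 left.
Give Gen-9 40 more to hit its cap of 50 ; 230 left.
Gen-17 takes 170 more to reach its cap of 200 ; 60 left.
Give Gen-1 30 more to hit its cap of 40 ; 30 left.
Only 30 left; Gen-3 takes them to reach 30.
Total = 40×30 + 160×190 + 20×30 + 50×40 + 90×200 + 140×50 + 150×170 = 84700.

84700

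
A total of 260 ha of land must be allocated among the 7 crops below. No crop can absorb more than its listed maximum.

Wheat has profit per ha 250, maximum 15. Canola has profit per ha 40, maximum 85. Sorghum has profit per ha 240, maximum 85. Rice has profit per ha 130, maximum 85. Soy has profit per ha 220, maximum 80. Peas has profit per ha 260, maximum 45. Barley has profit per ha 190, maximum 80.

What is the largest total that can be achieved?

60100

Highest profit per ha first: Peas 260 > Wheat 250 > Sorghum 240 > Soy 220 > Barley 190 > Rice 130 > Canola 40.
Peas: +45 to 45 (cap) ; 215 left.
Wheat: +15 to 15 (cap) ; 200 left.
Give Sorghum 85 to hit its cap of 85 ; 115 left.
Soy: +80 to 80 (cap) ; 35 left.
Barley has room for 80 but only 35 remain, so it gets 35.
Total = 250×15 + 240×85 + 220×80 + 260×45 + 190×35 = 60100.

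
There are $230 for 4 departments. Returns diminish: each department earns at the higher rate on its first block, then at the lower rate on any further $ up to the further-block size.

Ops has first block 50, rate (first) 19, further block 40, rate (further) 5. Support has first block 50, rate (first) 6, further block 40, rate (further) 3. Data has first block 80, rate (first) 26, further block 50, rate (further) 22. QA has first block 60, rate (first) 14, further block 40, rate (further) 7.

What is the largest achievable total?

4830

Treat each block as its own option and order by rate: Data/tier1 26 > Data/tier2 22 > Ops/tier1 19 > QA/tier1 14 > QA/tier2 7 > Support/tier1 6 > Ops/tier2 5 > Support/tier2 3.
Data tier1 at 26: fill all 80 → 150 left.
Data tier2 at 22: fill all 50 → 100 left.
Ops tier1 at 19: fill all 50 → 50 left.
QA/tier1: +50 of 60 at 14; pool empty.
Total = 26×80 + 22×50 + 19×50 + 14×50 = 4830.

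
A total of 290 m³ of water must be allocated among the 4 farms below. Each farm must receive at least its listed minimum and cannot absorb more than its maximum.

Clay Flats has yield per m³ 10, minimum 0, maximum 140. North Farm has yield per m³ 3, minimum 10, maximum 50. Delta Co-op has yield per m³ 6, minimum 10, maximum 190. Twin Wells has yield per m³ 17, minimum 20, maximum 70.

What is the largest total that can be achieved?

3040

Meeting every minimum uses 0+10+10+20 = 40 m³, leaving 250.
Rank by yield per m³: Twin Wells 17 > Clay Flats 10 > Delta Co-op 6 > North Farm 3.
Twin Wells: +50 to 70 (cap) — 200 left.
Clay Flats takes 140 more to reach its cap of 140 — 60 left.
Only 60 left; Delta Co-op takes them to reach 70.
Total = 10×140 + 3×10 + 6×70 + 17×70 = 3040.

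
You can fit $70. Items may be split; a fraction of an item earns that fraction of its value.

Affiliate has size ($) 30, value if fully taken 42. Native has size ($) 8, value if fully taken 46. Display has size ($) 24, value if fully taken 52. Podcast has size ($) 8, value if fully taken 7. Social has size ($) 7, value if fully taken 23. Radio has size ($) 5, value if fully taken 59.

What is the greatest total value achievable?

Sort by value density: Radio 59/5≈11.8, Native 46/8≈5.75, Social 23/7≈3.29, Display 52/24≈2.17, Affiliate 42/30≈1.4, Podcast 7/8≈0.875.
Radio: take in full, 5 $ for value 59 → 65 left.
Take all of Native (8 $, value 46) → 57 $ left.
Social: take in full, 7 $ for value 23 → 50 left.
Display: take in full, 24 $ for value 52 → 26 left.
26 $ left: a 26/30 share of Affiliate gives 42×26/30 = 36.4.
Total value = 216.4.

216.4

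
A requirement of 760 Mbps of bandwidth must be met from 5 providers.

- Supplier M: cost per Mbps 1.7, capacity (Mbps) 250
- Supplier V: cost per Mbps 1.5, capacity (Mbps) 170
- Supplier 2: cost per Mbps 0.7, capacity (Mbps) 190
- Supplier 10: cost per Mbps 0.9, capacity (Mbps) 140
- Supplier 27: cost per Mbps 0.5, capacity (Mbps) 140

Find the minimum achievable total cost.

788

Cheapest first:
Supplier 27 (0.5): use full 140 ; 620 Mbps to go.
Supplier 2 (0.7): use full 190 ; 430 Mbps to go.
Supplier 10 at 0.9: take all 140 Mbps ; 290 still needed.
Supplier V (1.5): use full 170 ; 120 Mbps to go.
Supplier M at 1.7: take 120 of its 250 ; requirement met.
Cost = 140×0.5 + 190×0.7 + 140×0.9 + 170×1.5 + 120×1.7 = 788.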